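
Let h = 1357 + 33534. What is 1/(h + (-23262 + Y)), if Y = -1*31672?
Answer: -1/20043 ≈ -4.9893e-5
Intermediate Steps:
h = 34891
Y = -31672
1/(h + (-23262 + Y)) = 1/(34891 + (-23262 - 31672)) = 1/(34891 - 54934) = 1/(-20043) = -1/20043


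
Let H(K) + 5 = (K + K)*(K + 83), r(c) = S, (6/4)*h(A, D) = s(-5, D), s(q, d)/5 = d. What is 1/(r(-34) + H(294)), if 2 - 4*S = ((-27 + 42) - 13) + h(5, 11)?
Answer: 6/1329971 ≈ 4.5114e-6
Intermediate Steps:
s(q, d) = 5*d
h(A, D) = 10*D/3 (h(A, D) = 2*(5*D)/3 = 10*D/3)
S = -55/6 (S = ½ - (((-27 + 42) - 13) + (10/3)*11)/4 = ½ - ((15 - 13) + 110/3)/4 = ½ - (2 + 110/3)/4 = ½ - ¼*116/3 = ½ - 29/3 = -55/6 ≈ -9.1667)
r(c) = -55/6
H(K) = -5 + 2*K*(83 + K) (H(K) = -5 + (K + K)*(K + 83) = -5 + (2*K)*(83 + K) = -5 + 2*K*(83 + K))
1/(r(-34) + H(294)) = 1/(-55/6 + (-5 + 2*294² + 166*294)) = 1/(-55/6 + (-5 + 2*86436 + 48804)) = 1/(-55/6 + (-5 + 172872 + 48804)) = 1/(-55/6 + 221671) = 1/(1329971/6) = 6/1329971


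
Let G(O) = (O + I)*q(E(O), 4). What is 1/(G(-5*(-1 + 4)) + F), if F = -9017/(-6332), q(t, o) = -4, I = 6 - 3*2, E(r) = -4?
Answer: 6332/388937 ≈ 0.016280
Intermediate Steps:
I = 0 (I = 6 - 6 = 0)
G(O) = -4*O (G(O) = (O + 0)*(-4) = O*(-4) = -4*O)
F = 9017/6332 (F = -9017*(-1/6332) = 9017/6332 ≈ 1.4240)
1/(G(-5*(-1 + 4)) + F) = 1/(-(-20)*(-1 + 4) + 9017/6332) = 1/(-(-20)*3 + 9017/6332) = 1/(-4*(-15) + 9017/6332) = 1/(60 + 9017/6332) = 1/(388937/6332) = 6332/388937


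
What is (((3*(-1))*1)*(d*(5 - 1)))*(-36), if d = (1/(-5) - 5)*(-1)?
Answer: 11232/5 ≈ 2246.4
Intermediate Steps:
d = 26/5 (d = (-⅕ - 5)*(-1) = -26/5*(-1) = 26/5 ≈ 5.2000)
(((3*(-1))*1)*(d*(5 - 1)))*(-36) = (((3*(-1))*1)*(26*(5 - 1)/5))*(-36) = ((-3*1)*((26/5)*4))*(-36) = -3*104/5*(-36) = -312/5*(-36) = 11232/5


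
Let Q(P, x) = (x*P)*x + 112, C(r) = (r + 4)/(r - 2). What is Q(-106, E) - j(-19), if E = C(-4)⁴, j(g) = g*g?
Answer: -249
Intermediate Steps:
C(r) = (4 + r)/(-2 + r)
j(g) = g²
E = 0 (E = ((4 - 4)/(-2 - 4))⁴ = (0/(-6))⁴ = (-⅙*0)⁴ = 0⁴ = 0)
Q(P, x) = 112 + P*x² (Q(P, x) = (P*x)*x + 112 = P*x² + 112 = 112 + P*x²)
Q(-106, E) - j(-19) = (112 - 106*0²) - 1*(-19)² = (112 - 106*0) - 1*361 = (112 + 0) - 361 = 112 - 361 = -249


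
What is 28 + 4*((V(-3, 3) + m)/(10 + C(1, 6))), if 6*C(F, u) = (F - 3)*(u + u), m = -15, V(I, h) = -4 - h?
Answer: 40/3 ≈ 13.333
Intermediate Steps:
C(F, u) = u*(-3 + F)/3 (C(F, u) = ((F - 3)*(u + u))/6 = ((-3 + F)*(2*u))/6 = (2*u*(-3 + F))/6 = u*(-3 + F)/3)
28 + 4*((V(-3, 3) + m)/(10 + C(1, 6))) = 28 + 4*(((-4 - 1*3) - 15)/(10 + (1/3)*6*(-3 + 1))) = 28 + 4*(((-4 - 3) - 15)/(10 + (1/3)*6*(-2))) = 28 + 4*((-7 - 15)/(10 - 4)) = 28 + 4*(-22/6) = 28 + 4*(-22*1/6) = 28 + 4*(-11/3) = 28 - 44/3 = 40/3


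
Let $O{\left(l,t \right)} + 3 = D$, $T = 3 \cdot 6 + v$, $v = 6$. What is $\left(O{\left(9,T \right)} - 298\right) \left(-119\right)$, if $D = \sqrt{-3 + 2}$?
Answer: $35819 - 119 i \approx 35819.0 - 119.0 i$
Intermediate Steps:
$D = i$ ($D = \sqrt{-1} = i \approx 1.0 i$)
$T = 24$ ($T = 3 \cdot 6 + 6 = 18 + 6 = 24$)
$O{\left(l,t \right)} = -3 + i$
$\left(O{\left(9,T \right)} - 298\right) \left(-119\right) = \left(\left(-3 + i\right) - 298\right) \left(-119\right) = \left(-301 + i\right) \left(-119\right) = 35819 - 119 i$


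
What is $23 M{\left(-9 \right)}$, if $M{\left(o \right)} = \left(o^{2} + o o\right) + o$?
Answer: $3519$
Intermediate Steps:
$M{\left(o \right)} = o + 2 o^{2}$ ($M{\left(o \right)} = \left(o^{2} + o^{2}\right) + o = 2 o^{2} + o = o + 2 o^{2}$)
$23 M{\left(-9 \right)} = 23 \left(- 9 \left(1 + 2 \left(-9\right)\right)\right) = 23 \left(- 9 \left(1 - 18\right)\right) = 23 \left(\left(-9\right) \left(-17\right)\right) = 23 \cdot 153 = 3519$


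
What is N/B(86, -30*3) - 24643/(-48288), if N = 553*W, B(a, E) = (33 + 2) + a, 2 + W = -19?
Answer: -557786741/5842848 ≈ -95.465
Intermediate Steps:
W = -21 (W = -2 - 19 = -21)
B(a, E) = 35 + a
N = -11613 (N = 553*(-21) = -11613)
N/B(86, -30*3) - 24643/(-48288) = -11613/(35 + 86) - 24643/(-48288) = -11613/121 - 24643*(-1/48288) = -11613*1/121 + 24643/48288 = -11613/121 + 24643/48288 = -557786741/5842848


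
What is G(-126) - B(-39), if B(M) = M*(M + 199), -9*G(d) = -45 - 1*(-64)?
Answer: 56141/9 ≈ 6237.9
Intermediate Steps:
G(d) = -19/9 (G(d) = -(-45 - 1*(-64))/9 = -(-45 + 64)/9 = -1/9*19 = -19/9)
B(M) = M*(199 + M)
G(-126) - B(-39) = -19/9 - (-39)*(199 - 39) = -19/9 - (-39)*160 = -19/9 - 1*(-6240) = -19/9 + 6240 = 56141/9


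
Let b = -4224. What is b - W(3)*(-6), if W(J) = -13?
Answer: -4302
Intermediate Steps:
b - W(3)*(-6) = -4224 - (-13)*(-6) = -4224 - 1*78 = -4224 - 78 = -4302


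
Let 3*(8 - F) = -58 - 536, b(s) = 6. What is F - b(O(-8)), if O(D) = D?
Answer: 200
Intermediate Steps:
F = 206 (F = 8 - (-58 - 536)/3 = 8 - ⅓*(-594) = 8 + 198 = 206)
F - b(O(-8)) = 206 - 1*6 = 206 - 6 = 200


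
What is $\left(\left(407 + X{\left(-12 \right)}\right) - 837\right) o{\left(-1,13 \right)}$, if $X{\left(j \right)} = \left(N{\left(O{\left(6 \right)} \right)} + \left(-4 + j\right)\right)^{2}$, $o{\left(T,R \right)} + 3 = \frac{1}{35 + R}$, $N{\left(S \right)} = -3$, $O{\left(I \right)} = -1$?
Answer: $\frac{3289}{16} \approx 205.56$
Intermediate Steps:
$o{\left(T,R \right)} = -3 + \frac{1}{35 + R}$
$X{\left(j \right)} = \left(-7 + j\right)^{2}$ ($X{\left(j \right)} = \left(-3 + \left(-4 + j\right)\right)^{2} = \left(-7 + j\right)^{2}$)
$\left(\left(407 + X{\left(-12 \right)}\right) - 837\right) o{\left(-1,13 \right)} = \left(\left(407 + \left(-7 - 12\right)^{2}\right) - 837\right) \frac{-104 - 39}{35 + 13} = \left(\left(407 + \left(-19\right)^{2}\right) - 837\right) \frac{-104 - 39}{48} = \left(\left(407 + 361\right) - 837\right) \frac{1}{48} \left(-143\right) = \left(768 - 837\right) \left(- \frac{143}{48}\right) = \left(-69\right) \left(- \frac{143}{48}\right) = \frac{3289}{16}$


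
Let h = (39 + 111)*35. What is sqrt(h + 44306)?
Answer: 2*sqrt(12389) ≈ 222.61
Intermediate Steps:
h = 5250 (h = 150*35 = 5250)
sqrt(h + 44306) = sqrt(5250 + 44306) = sqrt(49556) = 2*sqrt(12389)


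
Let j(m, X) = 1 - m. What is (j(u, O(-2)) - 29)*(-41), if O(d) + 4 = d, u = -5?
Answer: 943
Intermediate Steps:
O(d) = -4 + d
(j(u, O(-2)) - 29)*(-41) = ((1 - 1*(-5)) - 29)*(-41) = ((1 + 5) - 29)*(-41) = (6 - 29)*(-41) = -23*(-41) = 943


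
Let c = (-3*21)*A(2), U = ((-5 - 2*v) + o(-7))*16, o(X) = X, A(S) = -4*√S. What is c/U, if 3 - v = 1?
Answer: -63*√2/64 ≈ -1.3921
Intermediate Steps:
v = 2 (v = 3 - 1*1 = 3 - 1 = 2)
U = -256 (U = ((-5 - 2*2) - 7)*16 = ((-5 - 4) - 7)*16 = (-9 - 7)*16 = -16*16 = -256)
c = 252*√2 (c = (-3*21)*(-4*√2) = -(-252)*√2 = 252*√2 ≈ 356.38)
c/U = (252*√2)/(-256) = (252*√2)*(-1/256) = -63*√2/64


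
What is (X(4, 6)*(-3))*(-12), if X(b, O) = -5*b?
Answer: -720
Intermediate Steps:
(X(4, 6)*(-3))*(-12) = (-5*4*(-3))*(-12) = -20*(-3)*(-12) = 60*(-12) = -720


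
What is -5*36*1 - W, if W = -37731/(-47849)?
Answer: -8650551/47849 ≈ -180.79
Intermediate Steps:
W = 37731/47849 (W = -37731*(-1/47849) = 37731/47849 ≈ 0.78854)
-5*36*1 - W = -5*36*1 - 1*37731/47849 = -180*1 - 37731/47849 = -180 - 37731/47849 = -8650551/47849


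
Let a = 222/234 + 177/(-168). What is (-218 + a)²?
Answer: 226900748281/4769856 ≈ 47570.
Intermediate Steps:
a = -229/2184 (a = 222*(1/234) + 177*(-1/168) = 37/39 - 59/56 = -229/2184 ≈ -0.10485)
(-218 + a)² = (-218 - 229/2184)² = (-476341/2184)² = 226900748281/4769856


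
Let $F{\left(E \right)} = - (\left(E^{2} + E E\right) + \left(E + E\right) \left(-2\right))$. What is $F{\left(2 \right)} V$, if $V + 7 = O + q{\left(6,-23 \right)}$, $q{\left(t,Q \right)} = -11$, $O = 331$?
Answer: $0$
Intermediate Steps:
$V = 313$ ($V = -7 + \left(331 - 11\right) = -7 + 320 = 313$)
$F{\left(E \right)} = - 2 E^{2} + 4 E$ ($F{\left(E \right)} = - (\left(E^{2} + E^{2}\right) + 2 E \left(-2\right)) = - (2 E^{2} - 4 E) = - (- 4 E + 2 E^{2}) = - 2 E^{2} + 4 E$)
$F{\left(2 \right)} V = 2 \cdot 2 \left(2 - 2\right) 313 = 2 \cdot 2 \cdot 0 \cdot 313 = 0 \cdot 313 = 0$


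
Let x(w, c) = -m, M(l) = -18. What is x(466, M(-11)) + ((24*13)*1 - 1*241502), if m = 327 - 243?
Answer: -241274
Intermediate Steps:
m = 84
x(w, c) = -84 (x(w, c) = -1*84 = -84)
x(466, M(-11)) + ((24*13)*1 - 1*241502) = -84 + ((24*13)*1 - 1*241502) = -84 + (312*1 - 241502) = -84 + (312 - 241502) = -84 - 241190 = -241274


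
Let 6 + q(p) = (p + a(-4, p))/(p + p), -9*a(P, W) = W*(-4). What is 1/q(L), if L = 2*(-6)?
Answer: -18/95 ≈ -0.18947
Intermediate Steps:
a(P, W) = 4*W/9 (a(P, W) = -W*(-4)/9 = -(-4)*W/9 = 4*W/9)
L = -12
q(p) = -95/18 (q(p) = -6 + (p + 4*p/9)/(p + p) = -6 + (13*p/9)/((2*p)) = -6 + (13*p/9)*(1/(2*p)) = -6 + 13/18 = -95/18)
1/q(L) = 1/(-95/18) = -18/95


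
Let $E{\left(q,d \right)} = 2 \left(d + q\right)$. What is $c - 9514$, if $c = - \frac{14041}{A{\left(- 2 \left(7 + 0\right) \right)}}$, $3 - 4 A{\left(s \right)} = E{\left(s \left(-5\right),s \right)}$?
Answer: $- \frac{980862}{109} \approx -8998.7$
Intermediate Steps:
$E{\left(q,d \right)} = 2 d + 2 q$
$A{\left(s \right)} = \frac{3}{4} + 2 s$ ($A{\left(s \right)} = \frac{3}{4} - \frac{2 s + 2 s \left(-5\right)}{4} = \frac{3}{4} - \frac{2 s + 2 \left(- 5 s\right)}{4} = \frac{3}{4} - \frac{2 s - 10 s}{4} = \frac{3}{4} - \frac{\left(-8\right) s}{4} = \frac{3}{4} + 2 s$)
$c = \frac{56164}{109}$ ($c = - \frac{14041}{\frac{3}{4} + 2 \left(- 2 \left(7 + 0\right)\right)} = - \frac{14041}{\frac{3}{4} + 2 \left(\left(-2\right) 7\right)} = - \frac{14041}{\frac{3}{4} + 2 \left(-14\right)} = - \frac{14041}{\frac{3}{4} - 28} = - \frac{14041}{- \frac{109}{4}} = \left(-14041\right) \left(- \frac{4}{109}\right) = \frac{56164}{109} \approx 515.27$)
$c - 9514 = \frac{56164}{109} - 9514 = - \frac{980862}{109}$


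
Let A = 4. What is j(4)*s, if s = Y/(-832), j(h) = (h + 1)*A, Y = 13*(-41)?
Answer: 205/16 ≈ 12.813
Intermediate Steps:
Y = -533
j(h) = 4 + 4*h (j(h) = (h + 1)*4 = (1 + h)*4 = 4 + 4*h)
s = 41/64 (s = -533/(-832) = -533*(-1/832) = 41/64 ≈ 0.64063)
j(4)*s = (4 + 4*4)*(41/64) = (4 + 16)*(41/64) = 20*(41/64) = 205/16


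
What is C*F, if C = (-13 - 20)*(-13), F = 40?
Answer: 17160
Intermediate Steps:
C = 429 (C = -33*(-13) = 429)
C*F = 429*40 = 17160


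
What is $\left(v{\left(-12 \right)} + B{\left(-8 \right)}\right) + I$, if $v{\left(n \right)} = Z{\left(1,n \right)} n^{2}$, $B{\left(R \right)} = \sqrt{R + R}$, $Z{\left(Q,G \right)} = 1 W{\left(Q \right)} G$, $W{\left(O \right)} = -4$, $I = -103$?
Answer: $6809 + 4 i \approx 6809.0 + 4.0 i$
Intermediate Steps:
$Z{\left(Q,G \right)} = - 4 G$ ($Z{\left(Q,G \right)} = 1 \left(-4\right) G = - 4 G$)
$B{\left(R \right)} = \sqrt{2} \sqrt{R}$ ($B{\left(R \right)} = \sqrt{2 R} = \sqrt{2} \sqrt{R}$)
$v{\left(n \right)} = - 4 n^{3}$ ($v{\left(n \right)} = - 4 n n^{2} = - 4 n^{3}$)
$\left(v{\left(-12 \right)} + B{\left(-8 \right)}\right) + I = \left(- 4 \left(-12\right)^{3} + \sqrt{2} \sqrt{-8}\right) - 103 = \left(\left(-4\right) \left(-1728\right) + \sqrt{2} \cdot 2 i \sqrt{2}\right) - 103 = \left(6912 + 4 i\right) - 103 = 6809 + 4 i$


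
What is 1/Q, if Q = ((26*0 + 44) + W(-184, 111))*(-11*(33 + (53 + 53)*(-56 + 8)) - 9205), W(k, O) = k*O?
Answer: -1/945632000 ≈ -1.0575e-9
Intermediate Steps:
W(k, O) = O*k
Q = -945632000 (Q = ((26*0 + 44) + 111*(-184))*(-11*(33 + (53 + 53)*(-56 + 8)) - 9205) = ((0 + 44) - 20424)*(-11*(33 + 106*(-48)) - 9205) = (44 - 20424)*(-11*(33 - 5088) - 9205) = -20380*(-11*(-5055) - 9205) = -20380*(55605 - 9205) = -20380*46400 = -945632000)
1/Q = 1/(-945632000) = -1/945632000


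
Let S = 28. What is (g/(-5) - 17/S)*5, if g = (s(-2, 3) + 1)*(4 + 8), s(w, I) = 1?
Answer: -757/28 ≈ -27.036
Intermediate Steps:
g = 24 (g = (1 + 1)*(4 + 8) = 2*12 = 24)
(g/(-5) - 17/S)*5 = (24/(-5) - 17/28)*5 = (24*(-⅕) - 17*1/28)*5 = (-24/5 - 17/28)*5 = -757/140*5 = -757/28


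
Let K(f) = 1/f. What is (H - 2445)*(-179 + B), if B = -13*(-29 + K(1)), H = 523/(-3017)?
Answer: -1364761280/3017 ≈ -4.5236e+5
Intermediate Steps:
H = -523/3017 (H = 523*(-1/3017) = -523/3017 ≈ -0.17335)
B = 364 (B = -13*(-29 + 1/1) = -13*(-29 + 1) = -13*(-28) = 364)
(H - 2445)*(-179 + B) = (-523/3017 - 2445)*(-179 + 364) = -7377088/3017*185 = -1364761280/3017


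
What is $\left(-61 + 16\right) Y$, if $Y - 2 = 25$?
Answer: $-1215$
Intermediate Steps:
$Y = 27$ ($Y = 2 + 25 = 27$)
$\left(-61 + 16\right) Y = \left(-61 + 16\right) 27 = \left(-45\right) 27 = -1215$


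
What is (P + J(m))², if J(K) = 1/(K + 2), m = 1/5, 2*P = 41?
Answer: 212521/484 ≈ 439.09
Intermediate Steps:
P = 41/2 (P = (½)*41 = 41/2 ≈ 20.500)
m = ⅕ (m = 1*(⅕) = ⅕ ≈ 0.20000)
J(K) = 1/(2 + K)
(P + J(m))² = (41/2 + 1/(2 + ⅕))² = (41/2 + 1/(11/5))² = (41/2 + 5/11)² = (461/22)² = 212521/484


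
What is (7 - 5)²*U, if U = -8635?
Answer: -34540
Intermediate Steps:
(7 - 5)²*U = (7 - 5)²*(-8635) = 2²*(-8635) = 4*(-8635) = -34540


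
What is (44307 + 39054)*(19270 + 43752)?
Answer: 5253576942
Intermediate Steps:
(44307 + 39054)*(19270 + 43752) = 83361*63022 = 5253576942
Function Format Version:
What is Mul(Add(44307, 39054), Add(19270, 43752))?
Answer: 5253576942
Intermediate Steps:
Mul(Add(44307, 39054), Add(19270, 43752)) = Mul(83361, 63022) = 5253576942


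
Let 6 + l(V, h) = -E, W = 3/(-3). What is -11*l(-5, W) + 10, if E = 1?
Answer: 87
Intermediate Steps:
W = -1 (W = 3*(-1/3) = -1)
l(V, h) = -7 (l(V, h) = -6 - 1*1 = -6 - 1 = -7)
-11*l(-5, W) + 10 = -11*(-7) + 10 = 77 + 10 = 87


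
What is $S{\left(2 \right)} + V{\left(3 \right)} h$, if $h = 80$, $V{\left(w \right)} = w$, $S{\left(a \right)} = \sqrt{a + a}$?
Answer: $242$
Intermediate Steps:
$S{\left(a \right)} = \sqrt{2} \sqrt{a}$ ($S{\left(a \right)} = \sqrt{2 a} = \sqrt{2} \sqrt{a}$)
$S{\left(2 \right)} + V{\left(3 \right)} h = \sqrt{2} \sqrt{2} + 3 \cdot 80 = 2 + 240 = 242$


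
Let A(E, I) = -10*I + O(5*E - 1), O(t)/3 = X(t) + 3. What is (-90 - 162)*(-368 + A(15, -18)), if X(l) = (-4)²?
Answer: 33012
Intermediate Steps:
X(l) = 16
O(t) = 57 (O(t) = 3*(16 + 3) = 3*19 = 57)
A(E, I) = 57 - 10*I (A(E, I) = -10*I + 57 = 57 - 10*I)
(-90 - 162)*(-368 + A(15, -18)) = (-90 - 162)*(-368 + (57 - 10*(-18))) = -252*(-368 + (57 + 180)) = -252*(-368 + 237) = -252*(-131) = 33012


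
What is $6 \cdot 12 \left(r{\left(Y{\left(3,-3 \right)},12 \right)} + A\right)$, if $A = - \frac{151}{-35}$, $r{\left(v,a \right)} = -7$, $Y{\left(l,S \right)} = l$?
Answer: $- \frac{6768}{35} \approx -193.37$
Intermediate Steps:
$A = \frac{151}{35}$ ($A = \left(-151\right) \left(- \frac{1}{35}\right) = \frac{151}{35} \approx 4.3143$)
$6 \cdot 12 \left(r{\left(Y{\left(3,-3 \right)},12 \right)} + A\right) = 6 \cdot 12 \left(-7 + \frac{151}{35}\right) = 72 \left(- \frac{94}{35}\right) = - \frac{6768}{35}$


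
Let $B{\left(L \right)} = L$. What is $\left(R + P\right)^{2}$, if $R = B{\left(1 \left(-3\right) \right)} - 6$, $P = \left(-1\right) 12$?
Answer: $441$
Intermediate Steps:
$P = -12$
$R = -9$ ($R = 1 \left(-3\right) - 6 = -3 - 6 = -9$)
$\left(R + P\right)^{2} = \left(-9 - 12\right)^{2} = \left(-21\right)^{2} = 441$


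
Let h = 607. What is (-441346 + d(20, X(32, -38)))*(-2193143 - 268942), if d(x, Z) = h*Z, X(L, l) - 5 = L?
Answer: 1031335399395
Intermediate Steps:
X(L, l) = 5 + L
d(x, Z) = 607*Z
(-441346 + d(20, X(32, -38)))*(-2193143 - 268942) = (-441346 + 607*(5 + 32))*(-2193143 - 268942) = (-441346 + 607*37)*(-2462085) = (-441346 + 22459)*(-2462085) = -418887*(-2462085) = 1031335399395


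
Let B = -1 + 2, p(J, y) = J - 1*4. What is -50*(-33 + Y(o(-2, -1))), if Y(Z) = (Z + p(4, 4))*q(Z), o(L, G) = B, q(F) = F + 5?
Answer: 1350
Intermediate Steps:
p(J, y) = -4 + J (p(J, y) = J - 4 = -4 + J)
q(F) = 5 + F
B = 1
o(L, G) = 1
Y(Z) = Z*(5 + Z) (Y(Z) = (Z + (-4 + 4))*(5 + Z) = (Z + 0)*(5 + Z) = Z*(5 + Z))
-50*(-33 + Y(o(-2, -1))) = -50*(-33 + 1*(5 + 1)) = -50*(-33 + 1*6) = -50*(-33 + 6) = -50*(-27) = 1350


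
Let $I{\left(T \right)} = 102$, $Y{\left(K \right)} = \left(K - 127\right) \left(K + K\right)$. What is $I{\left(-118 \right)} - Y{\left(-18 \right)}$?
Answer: $-5118$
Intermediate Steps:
$Y{\left(K \right)} = 2 K \left(-127 + K\right)$ ($Y{\left(K \right)} = \left(-127 + K\right) 2 K = 2 K \left(-127 + K\right)$)
$I{\left(-118 \right)} - Y{\left(-18 \right)} = 102 - 2 \left(-18\right) \left(-127 - 18\right) = 102 - 2 \left(-18\right) \left(-145\right) = 102 - 5220 = -5118$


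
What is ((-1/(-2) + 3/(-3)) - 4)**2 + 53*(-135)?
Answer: -28539/4 ≈ -7134.8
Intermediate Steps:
((-1/(-2) + 3/(-3)) - 4)**2 + 53*(-135) = ((-1*(-1/2) + 3*(-1/3)) - 4)**2 - 7155 = ((1/2 - 1) - 4)**2 - 7155 = (-1/2 - 4)**2 - 7155 = (-9/2)**2 - 7155 = 81/4 - 7155 = -28539/4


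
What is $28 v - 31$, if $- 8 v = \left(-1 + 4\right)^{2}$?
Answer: $- \frac{125}{2} \approx -62.5$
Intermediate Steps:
$v = - \frac{9}{8}$ ($v = - \frac{\left(-1 + 4\right)^{2}}{8} = - \frac{3^{2}}{8} = \left(- \frac{1}{8}\right) 9 = - \frac{9}{8} \approx -1.125$)
$28 v - 31 = 28 \left(- \frac{9}{8}\right) - 31 = - \frac{63}{2} - 31 = - \frac{125}{2}$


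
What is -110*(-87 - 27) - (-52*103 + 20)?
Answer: 17876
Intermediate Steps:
-110*(-87 - 27) - (-52*103 + 20) = -110*(-114) - (-5356 + 20) = 12540 - 1*(-5336) = 12540 + 5336 = 17876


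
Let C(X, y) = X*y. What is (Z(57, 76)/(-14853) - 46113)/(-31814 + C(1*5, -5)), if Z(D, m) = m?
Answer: 684916465/472904667 ≈ 1.4483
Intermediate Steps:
(Z(57, 76)/(-14853) - 46113)/(-31814 + C(1*5, -5)) = (76/(-14853) - 46113)/(-31814 + (1*5)*(-5)) = (76*(-1/14853) - 46113)/(-31814 + 5*(-5)) = (-76/14853 - 46113)/(-31814 - 25) = -684916465/14853/(-31839) = -684916465/14853*(-1/31839) = 684916465/472904667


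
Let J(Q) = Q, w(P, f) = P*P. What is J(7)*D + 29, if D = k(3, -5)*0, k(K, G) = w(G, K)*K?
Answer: 29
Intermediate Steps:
w(P, f) = P²
k(K, G) = K*G² (k(K, G) = G²*K = K*G²)
D = 0 (D = (3*(-5)²)*0 = (3*25)*0 = 75*0 = 0)
J(7)*D + 29 = 7*0 + 29 = 0 + 29 = 29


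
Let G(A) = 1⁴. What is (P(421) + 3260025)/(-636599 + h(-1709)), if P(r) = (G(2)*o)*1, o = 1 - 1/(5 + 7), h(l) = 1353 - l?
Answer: -39120311/7602444 ≈ -5.1458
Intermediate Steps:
G(A) = 1
o = 11/12 (o = 1 - 1/12 = 11/12 ≈ 0.91667)
P(r) = 11/12 (P(r) = (1*(11/12))*1 = (11/12)*1 = 11/12)
(P(421) + 3260025)/(-636599 + h(-1709)) = (11/12 + 3260025)/(-636599 + (1353 - 1*(-1709))) = 39120311/(12*(-636599 + (1353 + 1709))) = 39120311/(12*(-636599 + 3062)) = (39120311/12)/(-633537) = (39120311/12)*(-1/633537) = -39120311/7602444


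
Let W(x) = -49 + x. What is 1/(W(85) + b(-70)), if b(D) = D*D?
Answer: 1/4936 ≈ 0.00020259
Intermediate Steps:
b(D) = D²
1/(W(85) + b(-70)) = 1/((-49 + 85) + (-70)²) = 1/(36 + 4900) = 1/4936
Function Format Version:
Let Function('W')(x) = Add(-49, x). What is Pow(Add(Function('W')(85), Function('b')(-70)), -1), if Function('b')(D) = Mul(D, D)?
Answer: Rational(1, 4936) ≈ 0.00020259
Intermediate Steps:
Function('b')(D) = Pow(D, 2)
Pow(Add(Function('W')(85), Function('b')(-70)), -1) = Pow(Add(Add(-49, 85), Pow(-70, 2)), -1) = Pow(Add(36, 4900), -1) = Pow(4936, -1) = Rational(1, 4936)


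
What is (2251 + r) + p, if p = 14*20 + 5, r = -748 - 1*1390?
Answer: 398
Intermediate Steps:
r = -2138 (r = -748 - 1390 = -2138)
p = 285 (p = 280 + 5 = 285)
(2251 + r) + p = (2251 - 2138) + 285 = 113 + 285 = 398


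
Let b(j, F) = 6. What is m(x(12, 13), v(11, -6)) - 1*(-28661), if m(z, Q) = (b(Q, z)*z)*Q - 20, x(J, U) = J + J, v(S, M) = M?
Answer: 27777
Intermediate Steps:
x(J, U) = 2*J
m(z, Q) = -20 + 6*Q*z (m(z, Q) = (6*z)*Q - 20 = 6*Q*z - 20 = -20 + 6*Q*z)
m(x(12, 13), v(11, -6)) - 1*(-28661) = (-20 + 6*(-6)*(2*12)) - 1*(-28661) = (-20 + 6*(-6)*24) + 28661 = (-20 - 864) + 28661 = -884 + 28661 = 27777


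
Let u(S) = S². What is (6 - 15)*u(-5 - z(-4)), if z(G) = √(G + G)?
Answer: -153 - 180*I*√2 ≈ -153.0 - 254.56*I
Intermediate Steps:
z(G) = √2*√G (z(G) = √(2*G) = √2*√G)
(6 - 15)*u(-5 - z(-4)) = (6 - 15)*(-5 - √2*√(-4))² = -9*(-5 - √2*2*I)² = -9*(-5 - 2*I*√2)²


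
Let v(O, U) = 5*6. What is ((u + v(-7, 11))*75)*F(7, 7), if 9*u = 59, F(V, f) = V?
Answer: 57575/3 ≈ 19192.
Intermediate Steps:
v(O, U) = 30
u = 59/9 (u = (⅑)*59 = 59/9 ≈ 6.5556)
((u + v(-7, 11))*75)*F(7, 7) = ((59/9 + 30)*75)*7 = ((329/9)*75)*7 = (8225/3)*7 = 57575/3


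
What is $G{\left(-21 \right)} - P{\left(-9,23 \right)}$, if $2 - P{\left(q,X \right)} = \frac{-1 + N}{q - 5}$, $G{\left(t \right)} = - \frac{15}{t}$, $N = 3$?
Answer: $- \frac{10}{7} \approx -1.4286$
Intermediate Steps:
$P{\left(q,X \right)} = 2 - \frac{2}{-5 + q}$ ($P{\left(q,X \right)} = 2 - \frac{-1 + 3}{q - 5} = 2 - \frac{2}{-5 + q}$)
$G{\left(-21 \right)} - P{\left(-9,23 \right)} = - \frac{15}{-21} - \frac{2 \left(-6 - 9\right)}{-5 - 9} = \left(-15\right) \left(- \frac{1}{21}\right) - 2 \frac{1}{-14} \left(-15\right) = \frac{5}{7} - 2 \left(- \frac{1}{14}\right) \left(-15\right) = \frac{5}{7} - \frac{15}{7} = - \frac{10}{7}$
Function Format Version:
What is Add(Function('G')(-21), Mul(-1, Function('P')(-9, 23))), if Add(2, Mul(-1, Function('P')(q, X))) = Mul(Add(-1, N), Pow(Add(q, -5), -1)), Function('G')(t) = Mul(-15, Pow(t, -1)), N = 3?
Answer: Rational(-10, 7) ≈ -1.4286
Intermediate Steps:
Function('P')(q, X) = Add(2, Mul(-2, Pow(Add(-5, q), -1))) (Function('P')(q, X) = Add(2, Mul(-1, Mul(Add(-1, 3), Pow(Add(q, -5), -1)))) = Add(2, Mul(-1, Mul(2, Pow(Add(-5, q), -1)))) = Add(2, Mul(-2, Pow(Add(-5, q), -1))))
Add(Function('G')(-21), Mul(-1, Function('P')(-9, 23))) = Add(Mul(-15, Pow(-21, -1)), Mul(-1, Mul(2, Pow(Add(-5, -9), -1), Add(-6, -9)))) = Add(Mul(-15, Rational(-1, 21)), Mul(-1, Mul(2, Pow(-14, -1), -15))) = Add(Rational(5, 7), Mul(-1, Mul(2, Rational(-1, 14), -15))) = Add(Rational(5, 7), Mul(-1, Rational(15, 7))) = Add(Rational(5, 7), Rational(-15, 7)) = Rational(-10, 7)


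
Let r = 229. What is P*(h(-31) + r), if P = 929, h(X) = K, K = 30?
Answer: 240611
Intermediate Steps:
h(X) = 30
P*(h(-31) + r) = 929*(30 + 229) = 929*259 = 240611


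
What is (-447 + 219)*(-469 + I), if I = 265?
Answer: 46512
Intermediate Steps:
(-447 + 219)*(-469 + I) = (-447 + 219)*(-469 + 265) = -228*(-204) = 46512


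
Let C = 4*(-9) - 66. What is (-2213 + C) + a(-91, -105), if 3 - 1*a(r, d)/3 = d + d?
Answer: -1676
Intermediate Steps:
a(r, d) = 9 - 6*d (a(r, d) = 9 - 3*(d + d) = 9 - 6*d)
C = -102 (C = -36 - 66 = -102)
(-2213 + C) + a(-91, -105) = (-2213 - 102) + (9 - 6*(-105)) = -2315 + (9 + 630) = -2315 + 639 = -1676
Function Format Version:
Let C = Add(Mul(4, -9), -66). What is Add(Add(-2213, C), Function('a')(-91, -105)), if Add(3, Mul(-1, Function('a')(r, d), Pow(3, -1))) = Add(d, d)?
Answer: -1676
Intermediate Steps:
Function('a')(r, d) = Add(9, Mul(-6, d)) (Function('a')(r, d) = Add(9, Mul(-3, Add(d, d))) = Add(9, Mul(-3, Mul(2, d))) = Add(9, Mul(-6, d)))
C = -102 (C = Add(-36, -66) = -102)
Add(Add(-2213, C), Function('a')(-91, -105)) = Add(Add(-2213, -102), Add(9, Mul(-6, -105))) = Add(-2315, Add(9, 630)) = Add(-2315, 639) = -1676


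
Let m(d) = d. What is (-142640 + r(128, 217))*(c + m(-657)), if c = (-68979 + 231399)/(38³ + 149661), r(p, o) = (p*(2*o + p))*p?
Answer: -173812631673264/29219 ≈ -5.9486e+9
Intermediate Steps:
r(p, o) = p²*(p + 2*o) (r(p, o) = (p*(p + 2*o))*p = p²*(p + 2*o))
c = 162420/204533 (c = 162420/(54872 + 149661) = 162420/204533 ≈ 0.79410)
(-142640 + r(128, 217))*(c + m(-657)) = (-142640 + 128²*(128 + 2*217))*(162420/204533 - 657) = (-142640 + 16384*(128 + 434))*(-134215761/204533) = (-142640 + 16384*562)*(-134215761/204533) = (-142640 + 9207808)*(-134215761/204533) = 9065168*(-134215761/204533) = -173812631673264/29219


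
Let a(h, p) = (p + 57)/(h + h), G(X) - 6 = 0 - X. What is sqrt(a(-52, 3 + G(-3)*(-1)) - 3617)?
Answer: I*sqrt(9781694)/52 ≈ 60.146*I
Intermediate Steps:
G(X) = 6 - X (G(X) = 6 + (0 - X) = 6 - X)
a(h, p) = (57 + p)/(2*h) (a(h, p) = (57 + p)/((2*h)) = (57 + p)*(1/(2*h)) = (57 + p)/(2*h))
sqrt(a(-52, 3 + G(-3)*(-1)) - 3617) = sqrt((1/2)*(57 + (3 + (6 - 1*(-3))*(-1)))/(-52) - 3617) = sqrt((1/2)*(-1/52)*(57 + (3 + (6 + 3)*(-1))) - 3617) = sqrt((1/2)*(-1/52)*(57 + (3 + 9*(-1))) - 3617) = sqrt((1/2)*(-1/52)*(57 + (3 - 9)) - 3617) = sqrt((1/2)*(-1/52)*(57 - 6) - 3617) = sqrt((1/2)*(-1/52)*51 - 3617) = sqrt(-51/104 - 3617) = sqrt(-376219/104) = I*sqrt(9781694)/52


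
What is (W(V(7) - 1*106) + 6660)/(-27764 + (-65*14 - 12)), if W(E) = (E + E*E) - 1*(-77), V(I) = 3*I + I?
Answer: -12743/28686 ≈ -0.44422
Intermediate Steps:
V(I) = 4*I
W(E) = 77 + E + E² (W(E) = (E + E²) + 77 = 77 + E + E²)
(W(V(7) - 1*106) + 6660)/(-27764 + (-65*14 - 12)) = ((77 + (4*7 - 1*106) + (4*7 - 1*106)²) + 6660)/(-27764 + (-65*14 - 12)) = ((77 + (28 - 106) + (28 - 106)²) + 6660)/(-27764 + (-910 - 12)) = ((77 - 78 + (-78)²) + 6660)/(-27764 - 922) = ((77 - 78 + 6084) + 6660)/(-28686) = (6083 + 6660)*(-1/28686) = 12743*(-1/28686) = -12743/28686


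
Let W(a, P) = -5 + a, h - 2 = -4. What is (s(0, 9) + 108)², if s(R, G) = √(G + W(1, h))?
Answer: (108 + √5)² ≈ 12152.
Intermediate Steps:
h = -2 (h = 2 - 4 = -2)
s(R, G) = √(-4 + G) (s(R, G) = √(G + (-5 + 1)) = √(G - 4) = √(-4 + G))
(s(0, 9) + 108)² = (√(-4 + 9) + 108)² = (√5 + 108)² = (108 + √5)²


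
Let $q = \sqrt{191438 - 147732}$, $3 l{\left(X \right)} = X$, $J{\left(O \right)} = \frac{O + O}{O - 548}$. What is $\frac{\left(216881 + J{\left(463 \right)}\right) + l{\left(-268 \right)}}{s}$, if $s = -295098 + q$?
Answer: $- \frac{2718791827751}{3701018400665} - \frac{2266442977 \sqrt{26}}{22206110403990} \approx -0.73513$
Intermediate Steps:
$J{\left(O \right)} = \frac{2 O}{-548 + O}$
$l{\left(X \right)} = \frac{X}{3}$
$q = 41 \sqrt{26}$ ($q = \sqrt{43706} = 41 \sqrt{26} \approx 209.06$)
$s = -295098 + 41 \sqrt{26} \approx -2.9489 \cdot 10^{5}$
$\frac{\left(216881 + J{\left(463 \right)}\right) + l{\left(-268 \right)}}{s} = \frac{\left(216881 + 2 \cdot 463 \frac{1}{-548 + 463}\right) + \frac{1}{3} \left(-268\right)}{-295098 + 41 \sqrt{26}} = \frac{\left(216881 + 2 \cdot 463 \frac{1}{-85}\right) - \frac{268}{3}}{-295098 + 41 \sqrt{26}} = \frac{\left(216881 + 2 \cdot 463 \left(- \frac{1}{85}\right)\right) - \frac{268}{3}}{-295098 + 41 \sqrt{26}} = \frac{\left(216881 - \frac{926}{85}\right) - \frac{268}{3}}{-295098 + 41 \sqrt{26}} = \frac{\frac{18433959}{85} - \frac{268}{3}}{-295098 + 41 \sqrt{26}} = \frac{55279097}{255 \left(-295098 + 41 \sqrt{26}\right)}$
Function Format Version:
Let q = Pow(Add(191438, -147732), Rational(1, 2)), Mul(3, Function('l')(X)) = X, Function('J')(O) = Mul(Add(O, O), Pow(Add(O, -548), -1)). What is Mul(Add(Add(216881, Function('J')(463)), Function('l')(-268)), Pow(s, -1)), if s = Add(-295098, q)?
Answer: Add(Rational(-2718791827751, 3701018400665), Mul(Rational(-2266442977, 22206110403990), Pow(26, Rational(1, 2)))) ≈ -0.73513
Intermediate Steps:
Function('J')(O) = Mul(2, O, Pow(Add(-548, O), -1)) (Function('J')(O) = Mul(Mul(2, O), Pow(Add(-548, O), -1)) = Mul(2, O, Pow(Add(-548, O), -1)))
Function('l')(X) = Mul(Rational(1, 3), X)
q = Mul(41, Pow(26, Rational(1, 2))) (q = Pow(43706, Rational(1, 2)) = Mul(41, Pow(26, Rational(1, 2))) ≈ 209.06)
s = Add(-295098, Mul(41, Pow(26, Rational(1, 2)))) ≈ -2.9489e+5
Mul(Add(Add(216881, Function('J')(463)), Function('l')(-268)), Pow(s, -1)) = Mul(Add(Add(216881, Mul(2, 463, Pow(Add(-548, 463), -1))), Mul(Rational(1, 3), -268)), Pow(Add(-295098, Mul(41, Pow(26, Rational(1, 2)))), -1)) = Mul(Add(Add(216881, Mul(2, 463, Pow(-85, -1))), Rational(-268, 3)), Pow(Add(-295098, Mul(41, Pow(26, Rational(1, 2)))), -1)) = Mul(Add(Add(216881, Mul(2, 463, Rational(-1, 85))), Rational(-268, 3)), Pow(Add(-295098, Mul(41, Pow(26, Rational(1, 2)))), -1)) = Mul(Add(Add(216881, Rational(-926, 85)), Rational(-268, 3)), Pow(Add(-295098, Mul(41, Pow(26, Rational(1, 2)))), -1)) = Mul(Add(Rational(18433959, 85), Rational(-268, 3)), Pow(Add(-295098, Mul(41, Pow(26, Rational(1, 2)))), -1)) = Mul(Rational(55279097, 255), Pow(Add(-295098, Mul(41, Pow(26, Rational(1, 2)))), -1))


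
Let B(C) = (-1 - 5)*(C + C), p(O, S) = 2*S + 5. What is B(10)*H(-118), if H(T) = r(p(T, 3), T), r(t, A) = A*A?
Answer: -1670880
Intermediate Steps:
p(O, S) = 5 + 2*S
r(t, A) = A**2
H(T) = T**2
B(C) = -12*C
B(10)*H(-118) = -12*10*(-118)**2 = -120*13924 = -1670880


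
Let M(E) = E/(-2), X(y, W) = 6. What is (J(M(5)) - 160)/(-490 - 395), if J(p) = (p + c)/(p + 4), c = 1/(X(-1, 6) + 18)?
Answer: 5819/31860 ≈ 0.18264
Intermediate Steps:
M(E) = -E/2 (M(E) = E*(-1/2) = -E/2)
c = 1/24 (c = 1/(6 + 18) = 1/24 ≈ 0.041667)
J(p) = (1/24 + p)/(4 + p) (J(p) = (p + 1/24)/(p + 4) = (1/24 + p)/(4 + p))
(J(M(5)) - 160)/(-490 - 395) = ((1/24 - 1/2*5)/(4 - 1/2*5) - 160)/(-490 - 395) = ((1/24 - 5/2)/(4 - 5/2) - 160)/(-885) = (-59/24/(3/2) - 160)*(-1/885) = ((2/3)*(-59/24) - 160)*(-1/885) = (-59/36 - 160)*(-1/885) = -5819/36*(-1/885) = 5819/31860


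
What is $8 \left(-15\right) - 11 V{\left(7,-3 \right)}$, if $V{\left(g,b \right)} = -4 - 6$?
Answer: $-10$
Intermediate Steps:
$V{\left(g,b \right)} = -10$ ($V{\left(g,b \right)} = -4 - 6 = -10$)
$8 \left(-15\right) - 11 V{\left(7,-3 \right)} = 8 \left(-15\right) - -110 = -120 + 110 = -10$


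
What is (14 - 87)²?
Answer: 5329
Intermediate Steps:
(14 - 87)² = (-73)² = 5329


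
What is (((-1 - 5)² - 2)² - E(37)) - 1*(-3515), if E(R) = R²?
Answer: 3302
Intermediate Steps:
(((-1 - 5)² - 2)² - E(37)) - 1*(-3515) = (((-1 - 5)² - 2)² - 1*37²) - 1*(-3515) = (((-6)² - 2)² - 1*1369) + 3515 = ((36 - 2)² - 1369) + 3515 = (34² - 1369) + 3515 = (1156 - 1369) + 3515 = -213 + 3515 = 3302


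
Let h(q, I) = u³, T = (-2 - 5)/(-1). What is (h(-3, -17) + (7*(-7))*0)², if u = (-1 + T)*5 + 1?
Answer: 887503681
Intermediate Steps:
T = 7 (T = -7*(-1) = 7)
u = 31 (u = (-1 + 7)*5 + 1 = 6*5 + 1 = 30 + 1 = 31)
h(q, I) = 29791 (h(q, I) = 31³ = 29791)
(h(-3, -17) + (7*(-7))*0)² = (29791 + (7*(-7))*0)² = (29791 - 49*0)² = (29791 + 0)² = 29791² = 887503681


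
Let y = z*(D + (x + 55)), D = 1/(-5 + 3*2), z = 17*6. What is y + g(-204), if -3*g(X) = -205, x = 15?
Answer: 21931/3 ≈ 7310.3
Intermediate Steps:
z = 102
g(X) = 205/3 (g(X) = -1/3*(-205) = 205/3)
D = 1 (D = 1/(-5 + 6) = 1/1 = 1)
y = 7242 (y = 102*(1 + (15 + 55)) = 102*(1 + 70) = 102*71 = 7242)
y + g(-204) = 7242 + 205/3 = 21931/3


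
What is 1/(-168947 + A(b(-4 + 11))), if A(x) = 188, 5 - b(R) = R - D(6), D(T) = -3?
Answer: -1/168759 ≈ -5.9256e-6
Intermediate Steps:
b(R) = 2 - R (b(R) = 5 - (R - 1*(-3)) = 5 - (R + 3) = 5 - (3 + R) = 5 + (-3 - R) = 2 - R)
1/(-168947 + A(b(-4 + 11))) = 1/(-168947 + 188) = 1/(-168759) = -1/168759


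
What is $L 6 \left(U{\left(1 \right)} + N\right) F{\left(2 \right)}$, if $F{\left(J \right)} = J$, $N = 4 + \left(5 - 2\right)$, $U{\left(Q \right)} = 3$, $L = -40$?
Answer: $-4800$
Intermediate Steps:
$N = 7$ ($N = 4 + \left(5 - 2\right) = 4 + 3 = 7$)
$L 6 \left(U{\left(1 \right)} + N\right) F{\left(2 \right)} = - 40 \cdot 6 \left(3 + 7\right) 2 = - 40 \cdot 6 \cdot 10 \cdot 2 = \left(-40\right) 60 \cdot 2 = \left(-2400\right) 2 = -4800$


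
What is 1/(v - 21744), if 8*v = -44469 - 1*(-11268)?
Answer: -8/207153 ≈ -3.8619e-5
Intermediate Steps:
v = -33201/8 (v = (-44469 - 1*(-11268))/8 = (-44469 + 11268)/8 = (⅛)*(-33201) = -33201/8 ≈ -4150.1)
1/(v - 21744) = 1/(-33201/8 - 21744) = 1/(-207153/8) = -8/207153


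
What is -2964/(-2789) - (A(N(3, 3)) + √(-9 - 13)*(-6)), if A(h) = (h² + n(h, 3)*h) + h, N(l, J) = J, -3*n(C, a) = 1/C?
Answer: -88723/8367 + 6*I*√22 ≈ -10.604 + 28.142*I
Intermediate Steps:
n(C, a) = -1/(3*C)
A(h) = -⅓ + h + h² (A(h) = (h² + (-1/(3*h))*h) + h = (h² - ⅓) + h = (-⅓ + h²) + h = -⅓ + h + h²)
-2964/(-2789) - (A(N(3, 3)) + √(-9 - 13)*(-6)) = -2964/(-2789) - ((-⅓ + 3 + 3²) + √(-9 - 13)*(-6)) = -2964*(-1/2789) - ((-⅓ + 3 + 9) + √(-22)*(-6)) = 2964/2789 - (35/3 + (I*√22)*(-6)) = 2964/2789 - (35/3 - 6*I*√22) = 2964/2789 + (-35/3 + 6*I*√22) = -88723/8367 + 6*I*√22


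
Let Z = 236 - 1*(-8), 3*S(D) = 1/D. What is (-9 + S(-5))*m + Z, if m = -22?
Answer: 6652/15 ≈ 443.47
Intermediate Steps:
S(D) = 1/(3*D)
Z = 244 (Z = 236 + 8 = 244)
(-9 + S(-5))*m + Z = (-9 + (⅓)/(-5))*(-22) + 244 = (-9 + (⅓)*(-⅕))*(-22) + 244 = (-9 - 1/15)*(-22) + 244 = -136/15*(-22) + 244 = 2992/15 + 244 = 6652/15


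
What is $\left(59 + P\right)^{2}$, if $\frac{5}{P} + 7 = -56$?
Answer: $\frac{13778944}{3969} \approx 3471.6$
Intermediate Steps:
$P = - \frac{5}{63}$ ($P = \frac{5}{-7 - 56} = \frac{5}{-63} = 5 \left(- \frac{1}{63}\right) = - \frac{5}{63} \approx -0.079365$)
$\left(59 + P\right)^{2} = \left(59 - \frac{5}{63}\right)^{2} = \left(\frac{3712}{63}\right)^{2} = \frac{13778944}{3969}$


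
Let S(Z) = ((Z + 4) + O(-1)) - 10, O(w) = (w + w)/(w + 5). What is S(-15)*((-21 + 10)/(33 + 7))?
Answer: 473/80 ≈ 5.9125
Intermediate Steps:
O(w) = 2*w/(5 + w) (O(w) = (2*w)/(5 + w) = 2*w/(5 + w))
S(Z) = -13/2 + Z (S(Z) = ((Z + 4) + 2*(-1)/(5 - 1)) - 10 = ((4 + Z) + 2*(-1)/4) - 10 = ((4 + Z) + 2*(-1)*(¼)) - 10 = ((4 + Z) - ½) - 10 = (7/2 + Z) - 10 = -13/2 + Z)
S(-15)*((-21 + 10)/(33 + 7)) = (-13/2 - 15)*((-21 + 10)/(33 + 7)) = -(-473)/(2*40) = -43/2*(-11/40) = 473/80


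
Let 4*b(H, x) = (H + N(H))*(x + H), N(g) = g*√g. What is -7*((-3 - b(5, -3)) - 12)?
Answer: 245/2 + 35*√5/2 ≈ 161.63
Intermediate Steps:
N(g) = g^(3/2)
b(H, x) = (H + x)*(H + H^(3/2))/4 (b(H, x) = ((H + H^(3/2))*(x + H))/4 = ((H + H^(3/2))*(H + x))/4 = ((H + x)*(H + H^(3/2)))/4 = (H + x)*(H + H^(3/2))/4)
-7*((-3 - b(5, -3)) - 12) = -7*((-3 - ((¼)*5² + 5^(5/2)/4 + (¼)*5*(-3) + (¼)*(-3)*5^(3/2))) - 12) = -7*((-3 - ((¼)*25 + (25*√5)/4 - 15/4 + (¼)*(-3)*(5*√5))) - 12) = -7*((-3 - (25/4 + 25*√5/4 - 15/4 - 15*√5/4)) - 12) = -7*((-3 - (5/2 + 5*√5/2)) - 12) = -7*((-3 + (-5/2 - 5*√5/2)) - 12) = -7*((-11/2 - 5*√5/2) - 12) = -7*(-35/2 - 5*√5/2) = 245/2 + 35*√5/2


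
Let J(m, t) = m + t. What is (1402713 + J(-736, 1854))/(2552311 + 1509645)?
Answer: 1403831/4061956 ≈ 0.34560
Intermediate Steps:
(1402713 + J(-736, 1854))/(2552311 + 1509645) = (1402713 + (-736 + 1854))/(2552311 + 1509645) = (1402713 + 1118)/4061956 = 1403831*(1/4061956) = 1403831/4061956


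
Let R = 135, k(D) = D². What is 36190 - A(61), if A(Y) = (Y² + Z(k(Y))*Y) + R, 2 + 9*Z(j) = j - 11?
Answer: 7202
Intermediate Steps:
Z(j) = -13/9 + j/9 (Z(j) = -2/9 + (j - 11)/9 = -2/9 + (-11 + j)/9 = -2/9 + (-11/9 + j/9) = -13/9 + j/9)
A(Y) = 135 + Y² + Y*(-13/9 + Y²/9) (A(Y) = (Y² + (-13/9 + Y²/9)*Y) + 135 = (Y² + Y*(-13/9 + Y²/9)) + 135 = 135 + Y² + Y*(-13/9 + Y²/9))
36190 - A(61) = 36190 - (135 + 61² + (⅑)*61*(-13 + 61²)) = 36190 - (135 + 3721 + (⅑)*61*(-13 + 3721)) = 36190 - (135 + 3721 + (⅑)*61*3708) = 36190 - (135 + 3721 + 25132) = 36190 - 1*28988 = 36190 - 28988 = 7202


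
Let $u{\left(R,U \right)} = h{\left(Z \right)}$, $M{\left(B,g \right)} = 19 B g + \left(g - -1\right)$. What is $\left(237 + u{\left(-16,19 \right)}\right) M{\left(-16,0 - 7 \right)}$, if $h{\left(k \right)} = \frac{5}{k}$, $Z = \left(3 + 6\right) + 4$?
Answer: $\frac{6548492}{13} \approx 5.0373 \cdot 10^{5}$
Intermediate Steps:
$Z = 13$ ($Z = 9 + 4 = 13$)
$M{\left(B,g \right)} = 1 + g + 19 B g$ ($M{\left(B,g \right)} = 19 B g + \left(g + 1\right) = 19 B g + \left(1 + g\right) = 1 + g + 19 B g$)
$u{\left(R,U \right)} = \frac{5}{13}$
$\left(237 + u{\left(-16,19 \right)}\right) M{\left(-16,0 - 7 \right)} = \left(237 + \frac{5}{13}\right) \left(1 + \left(0 - 7\right) + 19 \left(-16\right) \left(0 - 7\right)\right) = \frac{3086 \left(1 - 7 + 19 \left(-16\right) \left(-7\right)\right)}{13} = \frac{3086 \left(1 - 7 + 2128\right)}{13} = \frac{3086}{13} \cdot 2122 = \frac{6548492}{13}$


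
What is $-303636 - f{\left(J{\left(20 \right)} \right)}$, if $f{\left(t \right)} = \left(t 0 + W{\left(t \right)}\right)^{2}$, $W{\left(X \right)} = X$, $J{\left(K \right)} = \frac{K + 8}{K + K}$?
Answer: $- \frac{30363649}{100} \approx -3.0364 \cdot 10^{5}$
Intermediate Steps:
$J{\left(K \right)} = \frac{8 + K}{2 K}$
$f{\left(t \right)} = t^{2}$ ($f{\left(t \right)} = \left(t 0 + t\right)^{2} = \left(0 + t\right)^{2} = t^{2}$)
$-303636 - f{\left(J{\left(20 \right)} \right)} = -303636 - \left(\frac{8 + 20}{2 \cdot 20}\right)^{2} = -303636 - \left(\frac{1}{2} \cdot \frac{1}{20} \cdot 28\right)^{2} = -303636 - \left(\frac{7}{10}\right)^{2} = -303636 - \frac{49}{100} = - \frac{30363649}{100}$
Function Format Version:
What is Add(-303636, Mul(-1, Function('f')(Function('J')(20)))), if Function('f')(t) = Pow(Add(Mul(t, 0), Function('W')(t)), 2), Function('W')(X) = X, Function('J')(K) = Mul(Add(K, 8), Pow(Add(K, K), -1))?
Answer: Rational(-30363649, 100) ≈ -3.0364e+5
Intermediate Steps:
Function('J')(K) = Mul(Rational(1, 2), Pow(K, -1), Add(8, K)) (Function('J')(K) = Mul(Add(8, K), Pow(Mul(2, K), -1)) = Mul(Add(8, K), Mul(Rational(1, 2), Pow(K, -1))) = Mul(Rational(1, 2), Pow(K, -1), Add(8, K)))
Function('f')(t) = Pow(t, 2) (Function('f')(t) = Pow(Add(Mul(t, 0), t), 2) = Pow(Add(0, t), 2) = Pow(t, 2))
Add(-303636, Mul(-1, Function('f')(Function('J')(20)))) = Add(-303636, Mul(-1, Pow(Mul(Rational(1, 2), Pow(20, -1), Add(8, 20)), 2))) = Add(-303636, Mul(-1, Pow(Mul(Rational(1, 2), Rational(1, 20), 28), 2))) = Add(-303636, Mul(-1, Pow(Rational(7, 10), 2))) = Add(-303636, Mul(-1, Rational(49, 100))) = Add(-303636, Rational(-49, 100)) = Rational(-30363649, 100)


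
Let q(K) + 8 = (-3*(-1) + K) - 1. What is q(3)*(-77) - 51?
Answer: 180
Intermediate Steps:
q(K) = -6 + K (q(K) = -8 + ((-3*(-1) + K) - 1) = -8 + ((3 + K) - 1) = -8 + (2 + K) = -6 + K)
q(3)*(-77) - 51 = (-6 + 3)*(-77) - 51 = -3*(-77) - 51 = 231 - 51 = 180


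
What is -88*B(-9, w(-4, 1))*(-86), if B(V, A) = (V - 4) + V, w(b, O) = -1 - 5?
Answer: -166496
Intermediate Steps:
w(b, O) = -6
B(V, A) = -4 + 2*V (B(V, A) = (-4 + V) + V = -4 + 2*V)
-88*B(-9, w(-4, 1))*(-86) = -88*(-4 + 2*(-9))*(-86) = -88*(-4 - 18)*(-86) = -88*(-22)*(-86) = 1936*(-86) = -166496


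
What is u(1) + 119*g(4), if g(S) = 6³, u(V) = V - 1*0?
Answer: 25705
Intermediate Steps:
u(V) = V (u(V) = V + 0 = V)
g(S) = 216
u(1) + 119*g(4) = 1 + 119*216 = 1 + 25704 = 25705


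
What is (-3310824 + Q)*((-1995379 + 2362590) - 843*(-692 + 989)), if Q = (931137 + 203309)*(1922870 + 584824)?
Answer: 332391119235228000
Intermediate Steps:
Q = 2844843427524 (Q = 1134446*2507694 = 2844843427524)
(-3310824 + Q)*((-1995379 + 2362590) - 843*(-692 + 989)) = (-3310824 + 2844843427524)*((-1995379 + 2362590) - 843*(-692 + 989)) = 2844840116700*(367211 - 843*297) = 2844840116700*(367211 - 250371) = 2844840116700*116840 = 332391119235228000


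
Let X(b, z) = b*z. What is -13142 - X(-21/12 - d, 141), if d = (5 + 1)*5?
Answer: -34661/4 ≈ -8665.3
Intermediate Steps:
d = 30 (d = 6*5 = 30)
-13142 - X(-21/12 - d, 141) = -13142 - (-21/12 - 1*30)*141 = -13142 - (-21*1/12 - 30)*141 = -13142 - (-7/4 - 30)*141 = -13142 - (-127)*141/4 = -13142 - 1*(-17907/4) = -13142 + 17907/4 = -34661/4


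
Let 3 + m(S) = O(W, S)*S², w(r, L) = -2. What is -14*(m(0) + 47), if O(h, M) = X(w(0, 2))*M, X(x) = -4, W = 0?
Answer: -616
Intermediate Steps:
O(h, M) = -4*M
m(S) = -3 - 4*S³ (m(S) = -3 + (-4*S)*S² = -3 - 4*S³)
-14*(m(0) + 47) = -14*((-3 - 4*0³) + 47) = -14*((-3 - 4*0) + 47) = -14*((-3 + 0) + 47) = -14*(-3 + 47) = -14*44 = -616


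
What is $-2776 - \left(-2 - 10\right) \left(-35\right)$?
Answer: $-3196$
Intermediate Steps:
$-2776 - \left(-2 - 10\right) \left(-35\right) = -2776 - \left(-12\right) \left(-35\right) = -2776 - 420 = -3196$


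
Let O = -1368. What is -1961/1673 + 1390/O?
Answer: -2504059/1144332 ≈ -2.1882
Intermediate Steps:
-1961/1673 + 1390/O = -1961/1673 + 1390/(-1368) = -1961*1/1673 + 1390*(-1/1368) = -1961/1673 - 695/684 = -2504059/1144332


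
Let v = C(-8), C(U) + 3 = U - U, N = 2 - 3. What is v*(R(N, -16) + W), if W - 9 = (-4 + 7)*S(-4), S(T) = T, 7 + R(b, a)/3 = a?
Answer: 216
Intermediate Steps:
N = -1
C(U) = -3 (C(U) = -3 + (U - U) = -3 + 0 = -3)
R(b, a) = -21 + 3*a
W = -3 (W = 9 + (-4 + 7)*(-4) = 9 + 3*(-4) = 9 - 12 = -3)
v = -3
v*(R(N, -16) + W) = -3*((-21 + 3*(-16)) - 3) = -3*((-21 - 48) - 3) = -3*(-69 - 3) = -3*(-72) = 216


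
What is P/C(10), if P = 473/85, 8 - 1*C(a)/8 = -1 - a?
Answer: 473/12920 ≈ 0.036610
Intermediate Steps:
C(a) = 72 + 8*a (C(a) = 64 - 8*(-1 - a) = 64 + (8 + 8*a) = 72 + 8*a)
P = 473/85 (P = 473*(1/85) = 473/85 ≈ 5.5647)
P/C(10) = 473/(85*(72 + 8*10)) = 473/(85*(72 + 80)) = (473/85)/152 = (473/85)*(1/152) = 473/12920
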